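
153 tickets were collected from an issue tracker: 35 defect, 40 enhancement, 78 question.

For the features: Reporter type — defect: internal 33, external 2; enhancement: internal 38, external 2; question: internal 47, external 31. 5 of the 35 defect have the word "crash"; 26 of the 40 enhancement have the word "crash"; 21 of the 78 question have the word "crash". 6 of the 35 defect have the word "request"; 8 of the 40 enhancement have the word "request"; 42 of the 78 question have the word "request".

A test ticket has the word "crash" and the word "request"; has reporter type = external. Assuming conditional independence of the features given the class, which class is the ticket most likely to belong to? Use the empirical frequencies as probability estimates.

defect: (35/153) × (2/35) × (5/35) × (6/35) ≈ 0.000320128
enhancement: (40/153) × (2/40) × (26/40) × (8/40) ≈ 0.00169935
question: (78/153) × (31/78) × (21/78) × (42/78) ≈ 0.0293731
Highest score → question.

question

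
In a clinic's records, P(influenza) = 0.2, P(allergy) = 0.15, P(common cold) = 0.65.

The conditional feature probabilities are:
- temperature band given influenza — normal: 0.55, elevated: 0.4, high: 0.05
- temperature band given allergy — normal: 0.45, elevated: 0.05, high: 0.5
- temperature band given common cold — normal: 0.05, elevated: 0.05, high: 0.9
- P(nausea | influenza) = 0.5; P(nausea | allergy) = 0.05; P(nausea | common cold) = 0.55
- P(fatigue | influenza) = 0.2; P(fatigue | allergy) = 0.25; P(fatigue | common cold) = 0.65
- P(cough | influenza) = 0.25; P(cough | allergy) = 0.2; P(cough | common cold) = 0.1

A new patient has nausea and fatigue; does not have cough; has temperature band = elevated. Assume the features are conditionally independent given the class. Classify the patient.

common cold

influenza: 0.2 × 0.4 × 0.5 × 0.2 × (1−0.25) = 0.006
allergy: 0.15 × 0.05 × 0.05 × 0.25 × (1−0.2) = 0.000075
common cold: 0.65 × 0.05 × 0.55 × 0.65 × (1−0.1) = 0.010456875
Highest score → common cold.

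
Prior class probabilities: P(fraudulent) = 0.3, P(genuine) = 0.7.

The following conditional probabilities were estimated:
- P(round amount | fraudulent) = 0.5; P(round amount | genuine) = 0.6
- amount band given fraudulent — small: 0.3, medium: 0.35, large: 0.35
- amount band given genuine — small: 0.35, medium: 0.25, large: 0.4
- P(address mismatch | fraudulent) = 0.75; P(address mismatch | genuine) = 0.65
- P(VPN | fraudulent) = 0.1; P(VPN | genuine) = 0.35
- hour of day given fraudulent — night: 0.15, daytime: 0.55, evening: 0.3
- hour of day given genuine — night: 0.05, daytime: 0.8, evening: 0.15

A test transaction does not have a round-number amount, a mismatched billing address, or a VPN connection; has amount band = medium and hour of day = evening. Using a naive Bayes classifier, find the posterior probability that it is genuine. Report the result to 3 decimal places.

0.403

fraudulent: 0.3 × (1−0.5) × 0.35 × (1−0.75) × (1−0.1) × 0.3 = 0.00354375
genuine: 0.7 × (1−0.6) × 0.25 × (1−0.65) × (1−0.35) × 0.15 = 0.00238875
P(genuine | x) = 0.00238875 / 0.0059325 ≈ 0.403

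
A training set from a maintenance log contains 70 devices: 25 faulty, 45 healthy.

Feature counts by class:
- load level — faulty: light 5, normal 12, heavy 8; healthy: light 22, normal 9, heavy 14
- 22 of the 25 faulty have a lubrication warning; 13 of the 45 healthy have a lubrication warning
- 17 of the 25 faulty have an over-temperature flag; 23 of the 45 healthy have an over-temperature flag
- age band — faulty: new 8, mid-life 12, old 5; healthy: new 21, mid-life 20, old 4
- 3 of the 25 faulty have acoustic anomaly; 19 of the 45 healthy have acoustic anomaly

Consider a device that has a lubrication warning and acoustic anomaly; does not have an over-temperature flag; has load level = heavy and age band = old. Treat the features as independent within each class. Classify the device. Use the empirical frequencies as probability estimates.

healthy

faulty: (25/70) × (8/25) × (22/25) × (8/25) × (5/25) × (3/25) ≈ 0.000772389
healthy: (45/70) × (14/45) × (13/45) × (22/45) × (4/45) × (19/45) ≈ 0.00106013
Highest score → healthy.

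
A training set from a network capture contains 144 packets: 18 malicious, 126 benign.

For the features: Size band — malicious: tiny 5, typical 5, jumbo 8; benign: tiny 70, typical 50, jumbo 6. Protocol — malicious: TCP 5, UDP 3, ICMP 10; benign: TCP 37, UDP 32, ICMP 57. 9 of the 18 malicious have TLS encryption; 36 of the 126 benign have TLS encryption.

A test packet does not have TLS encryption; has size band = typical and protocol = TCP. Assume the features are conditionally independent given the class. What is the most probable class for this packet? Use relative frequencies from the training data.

malicious: (18/144) × (5/18) × (5/18) × (9/18) ≈ 0.00482253
benign: (126/144) × (50/126) × (37/126) × (90/126) ≈ 0.0728301
Highest score → benign.

benign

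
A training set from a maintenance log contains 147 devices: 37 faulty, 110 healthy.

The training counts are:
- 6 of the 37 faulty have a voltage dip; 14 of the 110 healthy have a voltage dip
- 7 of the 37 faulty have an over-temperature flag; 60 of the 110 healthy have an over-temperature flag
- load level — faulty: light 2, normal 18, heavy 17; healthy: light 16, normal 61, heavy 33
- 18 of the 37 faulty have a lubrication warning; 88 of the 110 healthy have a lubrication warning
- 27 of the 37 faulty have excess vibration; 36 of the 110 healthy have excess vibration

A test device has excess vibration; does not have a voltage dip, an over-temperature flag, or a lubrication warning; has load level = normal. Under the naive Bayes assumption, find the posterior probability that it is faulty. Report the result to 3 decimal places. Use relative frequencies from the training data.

faulty: (37/147) × (31/37) × (30/37) × (18/37) × (19/37) × (27/37) ≈ 0.0311708
healthy: (110/147) × (96/110) × (50/110) × (61/110) × (22/110) × (36/110) ≈ 0.0107748
P(faulty | x) = 0.0311708 / 0.0419456 ≈ 0.743

0.743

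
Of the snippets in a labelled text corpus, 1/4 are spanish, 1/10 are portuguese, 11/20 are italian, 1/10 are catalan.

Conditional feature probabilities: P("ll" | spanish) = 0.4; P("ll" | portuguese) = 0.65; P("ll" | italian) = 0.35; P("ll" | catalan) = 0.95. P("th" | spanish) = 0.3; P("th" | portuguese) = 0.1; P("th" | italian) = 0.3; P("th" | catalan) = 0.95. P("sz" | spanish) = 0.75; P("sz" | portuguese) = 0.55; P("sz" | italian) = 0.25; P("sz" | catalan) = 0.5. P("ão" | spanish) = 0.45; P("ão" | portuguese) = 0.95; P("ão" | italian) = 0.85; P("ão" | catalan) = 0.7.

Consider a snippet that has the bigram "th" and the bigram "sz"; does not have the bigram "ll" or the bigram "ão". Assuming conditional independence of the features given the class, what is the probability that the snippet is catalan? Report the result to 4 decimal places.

0.0305

spanish: 0.25 × (1−0.4) × 0.3 × 0.75 × (1−0.45) = 0.0185625
portuguese: 0.1 × (1−0.65) × 0.1 × 0.55 × (1−0.95) = 0.00009625
italian: 0.55 × (1−0.35) × 0.3 × 0.25 × (1−0.85) = 0.004021875
catalan: 0.1 × (1−0.95) × 0.95 × 0.5 × (1−0.7) = 0.0007125
P(catalan | x) = 0.0007125 / 0.023393125 ≈ 0.0305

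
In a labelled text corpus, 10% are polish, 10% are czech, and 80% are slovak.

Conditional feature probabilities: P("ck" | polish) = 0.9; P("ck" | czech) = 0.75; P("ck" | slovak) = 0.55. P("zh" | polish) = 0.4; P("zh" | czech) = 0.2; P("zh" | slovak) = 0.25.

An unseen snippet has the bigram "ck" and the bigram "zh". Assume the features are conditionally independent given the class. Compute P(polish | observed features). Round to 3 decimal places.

polish: 0.1 × 0.9 × 0.4 = 0.036
czech: 0.1 × 0.75 × 0.2 = 0.015
slovak: 0.8 × 0.55 × 0.25 = 0.11
P(polish | x) = 0.036 / 0.161 ≈ 0.224

0.224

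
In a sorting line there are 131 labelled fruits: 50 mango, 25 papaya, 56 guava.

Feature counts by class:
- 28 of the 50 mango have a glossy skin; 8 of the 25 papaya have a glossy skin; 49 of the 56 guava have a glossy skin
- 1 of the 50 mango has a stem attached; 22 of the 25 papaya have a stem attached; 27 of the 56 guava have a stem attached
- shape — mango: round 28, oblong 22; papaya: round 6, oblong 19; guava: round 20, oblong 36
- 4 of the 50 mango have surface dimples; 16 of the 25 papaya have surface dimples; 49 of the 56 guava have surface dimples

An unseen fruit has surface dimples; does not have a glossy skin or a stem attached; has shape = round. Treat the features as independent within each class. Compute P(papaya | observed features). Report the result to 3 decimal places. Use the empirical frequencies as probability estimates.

0.130

mango: (50/131) × (22/50) × (49/50) × (28/50) × (4/50) ≈ 0.00737319
papaya: (25/131) × (17/25) × (3/25) × (6/25) × (16/25) ≈ 0.00239194
guava: (56/131) × (7/56) × (29/56) × (20/56) × (49/56) ≈ 0.00864742
P(papaya | x) = 0.00239194 / 0.01841255 ≈ 0.130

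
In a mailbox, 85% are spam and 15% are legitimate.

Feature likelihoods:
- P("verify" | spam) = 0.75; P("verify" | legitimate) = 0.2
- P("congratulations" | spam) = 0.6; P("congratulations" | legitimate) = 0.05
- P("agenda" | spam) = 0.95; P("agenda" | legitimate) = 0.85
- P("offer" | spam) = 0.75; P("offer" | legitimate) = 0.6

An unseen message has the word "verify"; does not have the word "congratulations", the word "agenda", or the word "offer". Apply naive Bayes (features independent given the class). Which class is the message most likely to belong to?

spam

spam: 0.85 × 0.75 × (1−0.6) × (1−0.95) × (1−0.75) = 0.0031875
legitimate: 0.15 × 0.2 × (1−0.05) × (1−0.85) × (1−0.6) = 0.00171
Highest score → spam.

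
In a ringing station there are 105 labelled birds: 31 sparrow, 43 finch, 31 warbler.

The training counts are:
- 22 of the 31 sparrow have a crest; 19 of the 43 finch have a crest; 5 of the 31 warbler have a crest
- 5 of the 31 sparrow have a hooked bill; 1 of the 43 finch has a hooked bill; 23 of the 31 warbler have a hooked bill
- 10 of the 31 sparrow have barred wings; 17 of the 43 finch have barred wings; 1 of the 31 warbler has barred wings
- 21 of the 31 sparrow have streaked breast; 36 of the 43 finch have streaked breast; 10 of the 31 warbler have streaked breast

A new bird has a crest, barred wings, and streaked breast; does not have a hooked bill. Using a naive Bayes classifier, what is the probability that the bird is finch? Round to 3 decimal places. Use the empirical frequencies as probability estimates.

0.603

sparrow: (31/105) × (22/31) × (26/31) × (10/31) × (21/31) ≈ 0.0384009
finch: (43/105) × (19/43) × (42/43) × (17/43) × (36/43) ≈ 0.0585005
warbler: (31/105) × (5/31) × (8/31) × (1/31) × (10/31) ≈ 0.000127875
P(finch | x) = 0.0585005 / 0.097029275 ≈ 0.603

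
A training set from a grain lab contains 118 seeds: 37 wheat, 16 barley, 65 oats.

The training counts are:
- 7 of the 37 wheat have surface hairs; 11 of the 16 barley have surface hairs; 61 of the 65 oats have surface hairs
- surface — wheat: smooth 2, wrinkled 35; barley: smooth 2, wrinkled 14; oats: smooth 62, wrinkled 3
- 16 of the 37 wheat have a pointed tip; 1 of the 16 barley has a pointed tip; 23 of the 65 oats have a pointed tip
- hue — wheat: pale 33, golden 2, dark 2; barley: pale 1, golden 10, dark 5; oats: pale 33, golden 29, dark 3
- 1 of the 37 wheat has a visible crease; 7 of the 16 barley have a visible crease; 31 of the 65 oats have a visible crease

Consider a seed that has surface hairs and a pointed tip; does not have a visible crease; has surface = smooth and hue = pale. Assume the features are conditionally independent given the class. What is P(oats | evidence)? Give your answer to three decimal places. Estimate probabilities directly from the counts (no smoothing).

wheat: (37/118) × (7/37) × (2/37) × (16/37) × (33/37) × (36/37) ≈ 0.0012033
barley: (16/118) × (11/16) × (2/16) × (1/16) × (1/16) × (9/16) ≈ 0.0000256037
oats: (65/118) × (61/65) × (62/65) × (23/65) × (33/65) × (34/65) ≈ 0.0463347
P(oats | x) = 0.0463347 / 0.0475636037 ≈ 0.974

0.974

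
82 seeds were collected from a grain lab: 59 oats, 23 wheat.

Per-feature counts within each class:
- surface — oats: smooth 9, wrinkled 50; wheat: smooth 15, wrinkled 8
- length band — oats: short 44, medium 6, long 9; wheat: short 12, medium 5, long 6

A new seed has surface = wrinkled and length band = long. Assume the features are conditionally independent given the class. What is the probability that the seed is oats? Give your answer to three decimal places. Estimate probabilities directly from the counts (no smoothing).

0.785

oats: (59/82) × (50/59) × (9/59) ≈ 0.0930136
wheat: (23/82) × (8/23) × (6/23) ≈ 0.0254507
P(oats | x) = 0.0930136 / 0.1184643 ≈ 0.785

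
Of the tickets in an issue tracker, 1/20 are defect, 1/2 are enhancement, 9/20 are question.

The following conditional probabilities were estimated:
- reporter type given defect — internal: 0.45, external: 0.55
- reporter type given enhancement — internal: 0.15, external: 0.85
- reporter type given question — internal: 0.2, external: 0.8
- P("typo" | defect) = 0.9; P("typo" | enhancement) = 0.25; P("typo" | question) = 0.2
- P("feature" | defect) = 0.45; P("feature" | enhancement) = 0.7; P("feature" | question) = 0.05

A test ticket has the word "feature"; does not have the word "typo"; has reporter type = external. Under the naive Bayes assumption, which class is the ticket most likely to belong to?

enhancement

defect: 0.05 × 0.55 × (1−0.9) × 0.45 = 0.0012375
enhancement: 0.5 × 0.85 × (1−0.25) × 0.7 = 0.223125
question: 0.45 × 0.8 × (1−0.2) × 0.05 = 0.0144
Highest score → enhancement.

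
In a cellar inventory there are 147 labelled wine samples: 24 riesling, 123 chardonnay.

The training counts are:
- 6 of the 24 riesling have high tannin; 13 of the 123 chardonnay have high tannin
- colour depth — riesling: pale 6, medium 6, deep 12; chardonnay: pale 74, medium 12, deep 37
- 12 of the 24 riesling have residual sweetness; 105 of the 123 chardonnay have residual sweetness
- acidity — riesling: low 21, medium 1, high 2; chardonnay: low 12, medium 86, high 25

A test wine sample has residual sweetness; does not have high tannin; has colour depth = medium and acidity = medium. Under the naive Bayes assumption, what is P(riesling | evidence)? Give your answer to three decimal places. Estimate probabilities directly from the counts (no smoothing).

riesling: (24/147) × (18/24) × (6/24) × (12/24) × (1/24) ≈ 0.000637755
chardonnay: (123/147) × (110/123) × (12/123) × (105/123) × (86/123) ≈ 0.0435742
P(riesling | x) = 0.000637755 / 0.044211955 ≈ 0.014

0.014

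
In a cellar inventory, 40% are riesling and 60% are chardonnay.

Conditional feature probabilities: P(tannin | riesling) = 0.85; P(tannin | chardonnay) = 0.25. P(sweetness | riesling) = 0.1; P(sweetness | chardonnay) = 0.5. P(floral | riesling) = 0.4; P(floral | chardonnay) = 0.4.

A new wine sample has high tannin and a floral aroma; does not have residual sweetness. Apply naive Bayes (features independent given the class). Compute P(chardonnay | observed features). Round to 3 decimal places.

riesling: 0.4 × 0.85 × (1−0.1) × 0.4 = 0.1224
chardonnay: 0.6 × 0.25 × (1−0.5) × 0.4 = 0.03
P(chardonnay | x) = 0.03 / 0.1524 ≈ 0.197

0.197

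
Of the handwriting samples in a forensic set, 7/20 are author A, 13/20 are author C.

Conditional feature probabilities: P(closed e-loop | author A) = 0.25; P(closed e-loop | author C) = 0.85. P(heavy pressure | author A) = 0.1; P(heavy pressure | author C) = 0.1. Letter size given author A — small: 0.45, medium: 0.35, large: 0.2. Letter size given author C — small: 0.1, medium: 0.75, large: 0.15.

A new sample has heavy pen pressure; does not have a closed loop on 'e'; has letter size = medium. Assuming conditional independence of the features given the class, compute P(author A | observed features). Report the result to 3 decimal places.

author A: 0.35 × (1−0.25) × 0.1 × 0.35 = 0.0091875
author C: 0.65 × (1−0.85) × 0.1 × 0.75 = 0.0073125
P(author A | x) = 0.0091875 / 0.0165 ≈ 0.557

0.557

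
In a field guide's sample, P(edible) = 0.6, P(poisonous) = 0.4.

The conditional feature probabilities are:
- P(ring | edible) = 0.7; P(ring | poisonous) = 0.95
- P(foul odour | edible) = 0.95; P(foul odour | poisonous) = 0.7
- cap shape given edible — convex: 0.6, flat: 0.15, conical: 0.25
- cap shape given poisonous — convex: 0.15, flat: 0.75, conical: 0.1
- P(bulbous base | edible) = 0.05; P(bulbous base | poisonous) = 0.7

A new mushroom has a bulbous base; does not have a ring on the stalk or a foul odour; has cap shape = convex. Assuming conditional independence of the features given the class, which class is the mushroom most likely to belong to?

poisonous

edible: 0.6 × (1−0.7) × (1−0.95) × 0.6 × 0.05 = 0.00027
poisonous: 0.4 × (1−0.95) × (1−0.7) × 0.15 × 0.7 = 0.00063
Highest score → poisonous.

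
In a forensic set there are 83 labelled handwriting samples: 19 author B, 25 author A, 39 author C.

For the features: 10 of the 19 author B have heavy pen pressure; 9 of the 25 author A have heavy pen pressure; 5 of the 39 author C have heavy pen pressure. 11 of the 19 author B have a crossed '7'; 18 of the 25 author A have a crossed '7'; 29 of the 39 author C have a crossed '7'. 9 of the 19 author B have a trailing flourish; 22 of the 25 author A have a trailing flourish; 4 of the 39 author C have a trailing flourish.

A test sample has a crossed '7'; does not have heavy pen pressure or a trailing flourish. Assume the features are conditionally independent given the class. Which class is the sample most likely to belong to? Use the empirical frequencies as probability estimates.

author C

author B: (19/83) × (9/19) × (11/19) × (10/19) ≈ 0.0330408
author A: (25/83) × (16/25) × (18/25) × (3/25) ≈ 0.0166554
author C: (39/83) × (34/39) × (29/39) × (35/39) ≈ 0.273362
Highest score → author C.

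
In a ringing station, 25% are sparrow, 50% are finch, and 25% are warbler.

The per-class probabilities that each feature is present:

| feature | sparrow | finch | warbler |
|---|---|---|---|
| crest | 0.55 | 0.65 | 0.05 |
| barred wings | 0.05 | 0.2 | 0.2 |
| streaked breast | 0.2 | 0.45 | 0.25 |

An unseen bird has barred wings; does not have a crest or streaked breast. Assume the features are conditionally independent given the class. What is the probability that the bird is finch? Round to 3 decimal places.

0.324

sparrow: 0.25 × (1−0.55) × 0.05 × (1−0.2) = 0.0045
finch: 0.5 × (1−0.65) × 0.2 × (1−0.45) = 0.01925
warbler: 0.25 × (1−0.05) × 0.2 × (1−0.25) = 0.035625
P(finch | x) = 0.01925 / 0.059375 ≈ 0.324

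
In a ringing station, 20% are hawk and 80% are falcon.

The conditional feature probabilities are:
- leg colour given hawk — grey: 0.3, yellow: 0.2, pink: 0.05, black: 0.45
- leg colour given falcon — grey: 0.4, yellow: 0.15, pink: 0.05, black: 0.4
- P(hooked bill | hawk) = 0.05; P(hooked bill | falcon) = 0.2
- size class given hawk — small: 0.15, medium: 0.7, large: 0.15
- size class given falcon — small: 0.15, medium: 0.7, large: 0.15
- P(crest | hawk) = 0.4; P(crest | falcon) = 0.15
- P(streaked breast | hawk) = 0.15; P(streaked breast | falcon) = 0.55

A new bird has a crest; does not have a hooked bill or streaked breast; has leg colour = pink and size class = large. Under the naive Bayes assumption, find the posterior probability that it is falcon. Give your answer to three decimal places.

hawk: 0.2 × 0.05 × (1−0.05) × 0.15 × 0.4 × (1−0.15) = 0.0004845
falcon: 0.8 × 0.05 × (1−0.2) × 0.15 × 0.15 × (1−0.55) = 0.000324
P(falcon | x) = 0.000324 / 0.0008085 ≈ 0.401

0.401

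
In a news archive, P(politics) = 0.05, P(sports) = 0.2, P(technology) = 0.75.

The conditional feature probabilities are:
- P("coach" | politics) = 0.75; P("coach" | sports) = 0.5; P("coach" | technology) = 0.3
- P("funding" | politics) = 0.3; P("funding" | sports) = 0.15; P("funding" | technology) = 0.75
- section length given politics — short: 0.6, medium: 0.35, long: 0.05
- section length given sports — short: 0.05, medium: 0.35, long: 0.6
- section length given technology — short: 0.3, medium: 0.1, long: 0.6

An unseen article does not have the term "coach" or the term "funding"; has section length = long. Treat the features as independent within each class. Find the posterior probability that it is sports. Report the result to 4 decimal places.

0.3917

politics: 0.05 × (1−0.75) × (1−0.3) × 0.05 = 0.0004375
sports: 0.2 × (1−0.5) × (1−0.15) × 0.6 = 0.051
technology: 0.75 × (1−0.3) × (1−0.75) × 0.6 = 0.07875
P(sports | x) = 0.051 / 0.1301875 ≈ 0.3917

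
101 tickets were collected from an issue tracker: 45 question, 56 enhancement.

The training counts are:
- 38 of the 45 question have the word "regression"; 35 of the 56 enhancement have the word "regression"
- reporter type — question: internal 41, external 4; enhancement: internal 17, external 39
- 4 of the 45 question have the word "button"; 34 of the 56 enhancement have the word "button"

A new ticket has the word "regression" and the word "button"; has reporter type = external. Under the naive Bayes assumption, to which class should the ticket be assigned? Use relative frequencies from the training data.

question: (45/101) × (38/45) × (4/45) × (4/45) ≈ 0.00297274
enhancement: (56/101) × (35/56) × (39/56) × (34/56) ≈ 0.146526
Highest score → enhancement.

enhancement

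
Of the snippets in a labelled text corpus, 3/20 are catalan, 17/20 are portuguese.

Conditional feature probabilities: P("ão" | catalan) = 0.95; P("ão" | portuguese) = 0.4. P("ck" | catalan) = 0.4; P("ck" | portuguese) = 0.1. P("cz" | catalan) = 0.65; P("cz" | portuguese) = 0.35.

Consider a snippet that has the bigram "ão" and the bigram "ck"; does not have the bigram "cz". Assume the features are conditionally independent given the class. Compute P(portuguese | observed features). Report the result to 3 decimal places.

0.526

catalan: 0.15 × 0.95 × 0.4 × (1−0.65) = 0.01995
portuguese: 0.85 × 0.4 × 0.1 × (1−0.35) = 0.0221
P(portuguese | x) = 0.0221 / 0.04205 ≈ 0.526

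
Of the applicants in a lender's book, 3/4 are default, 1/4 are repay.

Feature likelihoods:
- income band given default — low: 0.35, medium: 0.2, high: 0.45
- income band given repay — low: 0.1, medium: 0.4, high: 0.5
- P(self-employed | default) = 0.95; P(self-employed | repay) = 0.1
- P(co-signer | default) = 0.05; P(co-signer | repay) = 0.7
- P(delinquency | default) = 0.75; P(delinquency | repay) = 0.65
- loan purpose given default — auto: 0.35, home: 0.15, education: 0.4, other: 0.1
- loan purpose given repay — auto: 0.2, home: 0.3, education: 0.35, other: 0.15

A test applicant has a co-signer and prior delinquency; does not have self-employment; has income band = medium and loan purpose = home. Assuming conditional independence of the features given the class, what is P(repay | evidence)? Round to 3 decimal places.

default: 0.75 × 0.2 × (1−0.95) × 0.05 × 0.75 × 0.15 = 0.0000421875
repay: 0.25 × 0.4 × (1−0.1) × 0.7 × 0.65 × 0.3 = 0.012285
P(repay | x) = 0.012285 / 0.0123271875 ≈ 0.997

0.997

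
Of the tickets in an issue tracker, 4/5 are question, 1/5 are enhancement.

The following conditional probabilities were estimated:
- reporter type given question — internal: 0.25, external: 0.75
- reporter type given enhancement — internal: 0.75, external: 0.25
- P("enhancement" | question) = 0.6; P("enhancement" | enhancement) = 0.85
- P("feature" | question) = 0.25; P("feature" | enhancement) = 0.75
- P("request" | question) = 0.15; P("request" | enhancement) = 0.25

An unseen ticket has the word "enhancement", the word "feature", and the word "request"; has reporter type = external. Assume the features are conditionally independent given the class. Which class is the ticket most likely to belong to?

question: 0.8 × 0.75 × 0.6 × 0.25 × 0.15 = 0.0135
enhancement: 0.2 × 0.25 × 0.85 × 0.75 × 0.25 = 0.00796875
Highest score → question.

question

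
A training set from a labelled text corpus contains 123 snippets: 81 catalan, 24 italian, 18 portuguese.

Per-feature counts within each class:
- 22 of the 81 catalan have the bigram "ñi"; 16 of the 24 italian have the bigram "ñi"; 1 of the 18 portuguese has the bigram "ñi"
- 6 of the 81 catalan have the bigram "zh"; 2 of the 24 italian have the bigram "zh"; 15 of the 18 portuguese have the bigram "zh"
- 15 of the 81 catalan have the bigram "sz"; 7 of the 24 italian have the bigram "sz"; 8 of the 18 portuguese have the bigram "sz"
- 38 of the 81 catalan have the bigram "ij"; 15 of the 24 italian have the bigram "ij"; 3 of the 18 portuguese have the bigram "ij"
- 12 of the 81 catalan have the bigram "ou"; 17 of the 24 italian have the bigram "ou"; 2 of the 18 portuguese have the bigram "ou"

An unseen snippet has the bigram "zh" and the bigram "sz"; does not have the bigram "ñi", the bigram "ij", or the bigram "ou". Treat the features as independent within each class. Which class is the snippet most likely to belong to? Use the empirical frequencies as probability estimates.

catalan: (81/123) × (59/81) × (6/81) × (15/81) × (43/81) × (69/81) ≈ 0.00297555
italian: (24/123) × (8/24) × (2/24) × (7/24) × (9/24) × (7/24) ≈ 0.000172905
portuguese: (18/123) × (17/18) × (15/18) × (8/18) × (15/18) × (16/18) ≈ 0.0379181
Highest score → portuguese.

portuguese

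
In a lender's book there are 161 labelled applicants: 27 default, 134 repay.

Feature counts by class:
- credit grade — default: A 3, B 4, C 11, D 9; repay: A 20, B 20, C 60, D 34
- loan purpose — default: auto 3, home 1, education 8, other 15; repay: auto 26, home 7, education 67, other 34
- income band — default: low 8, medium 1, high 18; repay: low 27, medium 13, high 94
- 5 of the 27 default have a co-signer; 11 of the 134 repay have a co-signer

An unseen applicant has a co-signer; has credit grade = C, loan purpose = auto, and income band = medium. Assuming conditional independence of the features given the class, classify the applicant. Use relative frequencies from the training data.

default: (27/161) × (11/27) × (3/27) × (1/27) × (5/27) ≈ 0.0000520675
repay: (134/161) × (60/134) × (26/134) × (13/134) × (11/134) ≈ 0.000575865
Highest score → repay.

repay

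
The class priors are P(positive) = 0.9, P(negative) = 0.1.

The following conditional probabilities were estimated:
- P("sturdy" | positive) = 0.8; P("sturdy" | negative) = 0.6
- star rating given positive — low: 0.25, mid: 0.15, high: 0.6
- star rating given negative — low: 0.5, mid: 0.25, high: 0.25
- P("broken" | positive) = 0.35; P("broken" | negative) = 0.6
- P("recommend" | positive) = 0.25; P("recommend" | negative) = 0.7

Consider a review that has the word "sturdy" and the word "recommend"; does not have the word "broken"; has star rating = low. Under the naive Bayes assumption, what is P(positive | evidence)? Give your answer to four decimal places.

0.7769

positive: 0.9 × 0.8 × 0.25 × (1−0.35) × 0.25 = 0.02925
negative: 0.1 × 0.6 × 0.5 × (1−0.6) × 0.7 = 0.0084
P(positive | x) = 0.02925 / 0.03765 ≈ 0.7769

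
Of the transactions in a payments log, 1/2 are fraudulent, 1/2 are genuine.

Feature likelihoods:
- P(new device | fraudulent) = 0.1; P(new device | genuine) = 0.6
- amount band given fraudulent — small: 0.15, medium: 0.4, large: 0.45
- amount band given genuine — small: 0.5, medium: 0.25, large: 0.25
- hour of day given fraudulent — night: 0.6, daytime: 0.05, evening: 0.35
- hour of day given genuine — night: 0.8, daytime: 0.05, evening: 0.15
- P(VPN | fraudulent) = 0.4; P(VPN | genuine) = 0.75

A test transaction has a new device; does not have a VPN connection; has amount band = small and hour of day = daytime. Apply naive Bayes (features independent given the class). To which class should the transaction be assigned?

genuine

fraudulent: 0.5 × 0.1 × 0.15 × 0.05 × (1−0.4) = 0.000225
genuine: 0.5 × 0.6 × 0.5 × 0.05 × (1−0.75) = 0.001875
Highest score → genuine.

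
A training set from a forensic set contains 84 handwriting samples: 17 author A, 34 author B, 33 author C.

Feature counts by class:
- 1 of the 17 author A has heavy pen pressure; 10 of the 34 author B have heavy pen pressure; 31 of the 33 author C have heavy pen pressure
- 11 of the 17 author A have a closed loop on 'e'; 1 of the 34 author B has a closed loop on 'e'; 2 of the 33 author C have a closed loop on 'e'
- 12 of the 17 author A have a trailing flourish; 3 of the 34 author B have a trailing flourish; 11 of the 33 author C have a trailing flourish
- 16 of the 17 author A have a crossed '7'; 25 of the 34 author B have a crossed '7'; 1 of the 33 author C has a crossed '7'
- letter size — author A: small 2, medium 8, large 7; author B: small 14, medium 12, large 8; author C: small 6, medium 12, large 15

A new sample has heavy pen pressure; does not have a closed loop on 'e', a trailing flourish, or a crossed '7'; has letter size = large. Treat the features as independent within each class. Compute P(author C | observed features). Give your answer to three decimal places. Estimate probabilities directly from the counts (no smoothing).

0.939

author A: (17/84) × (1/17) × (6/17) × (5/17) × (1/17) × (7/17) ≈ 0.0000299326
author B: (34/84) × (10/34) × (33/34) × (31/34) × (9/34) × (8/34) ≈ 0.00656165
author C: (33/84) × (31/33) × (31/33) × (22/33) × (32/33) × (15/33) ≈ 0.101871
P(author C | x) = 0.101871 / 0.1084625826 ≈ 0.939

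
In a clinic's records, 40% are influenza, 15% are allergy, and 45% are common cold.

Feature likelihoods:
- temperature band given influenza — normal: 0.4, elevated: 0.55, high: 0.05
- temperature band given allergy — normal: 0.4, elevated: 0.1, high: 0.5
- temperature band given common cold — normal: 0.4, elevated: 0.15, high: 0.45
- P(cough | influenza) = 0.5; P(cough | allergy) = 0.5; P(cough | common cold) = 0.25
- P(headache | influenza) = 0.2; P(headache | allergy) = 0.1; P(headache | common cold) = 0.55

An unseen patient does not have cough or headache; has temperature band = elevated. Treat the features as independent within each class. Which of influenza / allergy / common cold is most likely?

influenza: 0.4 × 0.55 × (1−0.5) × (1−0.2) = 0.088
allergy: 0.15 × 0.1 × (1−0.5) × (1−0.1) = 0.00675
common cold: 0.45 × 0.15 × (1−0.25) × (1−0.55) = 0.02278125
Highest score → influenza.

influenza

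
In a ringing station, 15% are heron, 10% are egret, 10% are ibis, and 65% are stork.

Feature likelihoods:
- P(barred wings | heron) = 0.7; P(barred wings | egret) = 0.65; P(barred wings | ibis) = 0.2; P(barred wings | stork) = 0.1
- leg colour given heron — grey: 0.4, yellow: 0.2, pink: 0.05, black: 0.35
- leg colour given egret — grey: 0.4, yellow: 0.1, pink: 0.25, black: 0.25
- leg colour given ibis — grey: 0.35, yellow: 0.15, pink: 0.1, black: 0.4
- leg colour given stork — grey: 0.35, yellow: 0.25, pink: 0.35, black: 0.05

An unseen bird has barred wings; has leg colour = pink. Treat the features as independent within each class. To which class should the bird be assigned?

stork

heron: 0.15 × 0.7 × 0.05 = 0.00525
egret: 0.1 × 0.65 × 0.25 = 0.01625
ibis: 0.1 × 0.2 × 0.1 = 0.002
stork: 0.65 × 0.1 × 0.35 = 0.02275
Highest score → stork.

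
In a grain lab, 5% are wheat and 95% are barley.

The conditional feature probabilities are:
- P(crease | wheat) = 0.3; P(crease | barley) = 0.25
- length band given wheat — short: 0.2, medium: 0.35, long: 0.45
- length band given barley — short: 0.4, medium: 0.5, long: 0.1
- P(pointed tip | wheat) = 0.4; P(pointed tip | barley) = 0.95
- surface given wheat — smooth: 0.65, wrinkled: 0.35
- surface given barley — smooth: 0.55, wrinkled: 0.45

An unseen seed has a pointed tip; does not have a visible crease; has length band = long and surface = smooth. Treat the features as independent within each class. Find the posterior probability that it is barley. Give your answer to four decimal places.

wheat: 0.05 × (1−0.3) × 0.45 × 0.4 × 0.65 = 0.004095
barley: 0.95 × (1−0.25) × 0.1 × 0.95 × 0.55 = 0.037228125
P(barley | x) = 0.037228125 / 0.041323125 ≈ 0.9009

0.9009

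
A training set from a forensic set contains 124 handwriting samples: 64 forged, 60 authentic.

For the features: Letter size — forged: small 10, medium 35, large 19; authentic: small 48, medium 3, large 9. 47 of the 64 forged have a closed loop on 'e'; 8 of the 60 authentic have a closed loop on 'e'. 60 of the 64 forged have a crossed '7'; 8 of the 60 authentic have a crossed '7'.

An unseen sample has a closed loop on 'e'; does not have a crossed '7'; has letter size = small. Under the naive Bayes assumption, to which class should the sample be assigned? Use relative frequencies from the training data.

forged: (64/124) × (10/64) × (47/64) × (4/64) ≈ 0.00370149
authentic: (60/124) × (48/60) × (8/60) × (52/60) ≈ 0.0447312
Highest score → authentic.

authentic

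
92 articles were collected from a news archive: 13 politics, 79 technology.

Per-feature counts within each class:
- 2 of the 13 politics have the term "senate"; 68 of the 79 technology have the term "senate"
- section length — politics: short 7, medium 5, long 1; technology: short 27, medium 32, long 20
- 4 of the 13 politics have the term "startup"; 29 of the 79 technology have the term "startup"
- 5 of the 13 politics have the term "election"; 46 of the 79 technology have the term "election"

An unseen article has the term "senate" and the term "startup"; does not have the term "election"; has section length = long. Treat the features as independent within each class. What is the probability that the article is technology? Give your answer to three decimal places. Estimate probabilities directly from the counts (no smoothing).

0.989

politics: (13/92) × (2/13) × (1/13) × (4/13) × (8/13) ≈ 0.000316637
technology: (79/92) × (68/79) × (20/79) × (29/79) × (33/79) ≈ 0.0286934
P(technology | x) = 0.0286934 / 0.029010037 ≈ 0.989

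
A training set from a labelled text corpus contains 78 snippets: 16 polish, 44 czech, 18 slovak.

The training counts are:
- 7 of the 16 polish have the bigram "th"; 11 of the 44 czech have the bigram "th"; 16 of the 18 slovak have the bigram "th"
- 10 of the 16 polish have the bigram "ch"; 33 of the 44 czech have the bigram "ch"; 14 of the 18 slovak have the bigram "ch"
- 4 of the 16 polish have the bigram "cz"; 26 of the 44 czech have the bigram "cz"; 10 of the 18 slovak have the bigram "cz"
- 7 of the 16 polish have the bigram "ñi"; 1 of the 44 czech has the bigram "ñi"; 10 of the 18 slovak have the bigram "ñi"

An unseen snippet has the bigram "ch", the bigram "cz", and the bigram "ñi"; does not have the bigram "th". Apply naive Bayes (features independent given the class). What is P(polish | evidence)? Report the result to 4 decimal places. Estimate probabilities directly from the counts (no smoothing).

0.4309

polish: (16/78) × (9/16) × (10/16) × (4/16) × (7/16) ≈ 0.00788762
czech: (44/78) × (33/44) × (33/44) × (26/44) × (1/44) ≈ 0.00426136
slovak: (18/78) × (2/18) × (14/18) × (10/18) × (10/18) ≈ 0.00615525
P(polish | x) = 0.00788762 / 0.01830423 ≈ 0.4309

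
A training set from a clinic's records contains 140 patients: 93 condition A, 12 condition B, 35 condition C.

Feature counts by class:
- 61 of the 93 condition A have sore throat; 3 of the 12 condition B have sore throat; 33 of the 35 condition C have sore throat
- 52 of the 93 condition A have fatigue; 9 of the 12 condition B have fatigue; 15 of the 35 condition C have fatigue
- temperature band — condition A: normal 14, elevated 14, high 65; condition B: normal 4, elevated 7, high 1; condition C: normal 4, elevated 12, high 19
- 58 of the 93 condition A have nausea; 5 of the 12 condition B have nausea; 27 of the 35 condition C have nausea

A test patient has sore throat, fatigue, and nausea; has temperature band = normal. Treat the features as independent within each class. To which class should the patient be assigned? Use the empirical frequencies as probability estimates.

condition A

condition A: (93/140) × (61/93) × (52/93) × (14/93) × (58/93) ≈ 0.0228724
condition B: (12/140) × (3/12) × (9/12) × (4/12) × (5/12) ≈ 0.00223214
condition C: (35/140) × (33/35) × (15/35) × (4/35) × (27/35) ≈ 0.00890629
Highest score → condition A.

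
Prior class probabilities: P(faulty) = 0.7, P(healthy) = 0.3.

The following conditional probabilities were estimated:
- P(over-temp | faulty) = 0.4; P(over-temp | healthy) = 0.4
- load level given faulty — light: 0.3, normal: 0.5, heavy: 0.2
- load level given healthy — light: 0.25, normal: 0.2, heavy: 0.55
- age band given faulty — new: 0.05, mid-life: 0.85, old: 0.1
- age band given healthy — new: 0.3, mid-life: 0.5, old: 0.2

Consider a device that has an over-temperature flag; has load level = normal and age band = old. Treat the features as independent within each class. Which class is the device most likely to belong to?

faulty: 0.7 × 0.4 × 0.5 × 0.1 = 0.014
healthy: 0.3 × 0.4 × 0.2 × 0.2 = 0.0048
Highest score → faulty.

faulty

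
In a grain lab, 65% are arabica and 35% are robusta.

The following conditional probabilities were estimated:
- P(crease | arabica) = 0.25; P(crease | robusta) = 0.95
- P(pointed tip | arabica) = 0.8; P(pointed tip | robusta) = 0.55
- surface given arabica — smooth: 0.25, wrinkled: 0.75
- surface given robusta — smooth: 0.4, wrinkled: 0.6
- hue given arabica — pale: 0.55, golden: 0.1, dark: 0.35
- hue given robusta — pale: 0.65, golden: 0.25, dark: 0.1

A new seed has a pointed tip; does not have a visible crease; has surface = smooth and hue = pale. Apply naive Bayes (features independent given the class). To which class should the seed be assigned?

arabica: 0.65 × (1−0.25) × 0.8 × 0.25 × 0.55 = 0.053625
robusta: 0.35 × (1−0.95) × 0.55 × 0.4 × 0.65 = 0.0025025
Highest score → arabica.

arabica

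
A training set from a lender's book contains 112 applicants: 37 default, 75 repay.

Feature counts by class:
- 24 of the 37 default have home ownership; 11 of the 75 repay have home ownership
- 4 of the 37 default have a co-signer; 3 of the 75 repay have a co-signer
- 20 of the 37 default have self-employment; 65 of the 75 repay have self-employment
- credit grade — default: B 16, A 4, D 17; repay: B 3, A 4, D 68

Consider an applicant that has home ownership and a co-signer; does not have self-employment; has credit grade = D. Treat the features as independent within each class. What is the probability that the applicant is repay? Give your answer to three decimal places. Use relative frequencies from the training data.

0.089

default: (37/112) × (24/37) × (4/37) × (17/37) × (17/37) ≈ 0.00489042
repay: (75/112) × (11/75) × (3/75) × (10/75) × (68/75) ≈ 0.000474921
P(repay | x) = 0.000474921 / 0.005365341 ≈ 0.089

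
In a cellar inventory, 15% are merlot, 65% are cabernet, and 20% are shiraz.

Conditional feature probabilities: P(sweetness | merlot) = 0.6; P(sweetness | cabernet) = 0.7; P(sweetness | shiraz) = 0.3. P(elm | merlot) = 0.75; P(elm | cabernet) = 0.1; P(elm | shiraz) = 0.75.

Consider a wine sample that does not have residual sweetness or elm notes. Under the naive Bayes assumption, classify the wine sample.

cabernet

merlot: 0.15 × (1−0.6) × (1−0.75) = 0.015
cabernet: 0.65 × (1−0.7) × (1−0.1) = 0.1755
shiraz: 0.2 × (1−0.3) × (1−0.75) = 0.035
Highest score → cabernet.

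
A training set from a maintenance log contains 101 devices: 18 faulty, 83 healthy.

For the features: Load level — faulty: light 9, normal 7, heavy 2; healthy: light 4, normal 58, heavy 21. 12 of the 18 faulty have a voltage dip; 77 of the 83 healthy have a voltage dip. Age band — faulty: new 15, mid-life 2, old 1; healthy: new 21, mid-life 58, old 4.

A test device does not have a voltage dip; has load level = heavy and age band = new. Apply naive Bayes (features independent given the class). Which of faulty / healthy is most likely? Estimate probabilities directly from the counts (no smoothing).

faulty: (18/101) × (2/18) × (6/18) × (15/18) ≈ 0.00550055
healthy: (83/101) × (21/83) × (6/83) × (21/83) ≈ 0.00380288
Highest score → faulty.

faulty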